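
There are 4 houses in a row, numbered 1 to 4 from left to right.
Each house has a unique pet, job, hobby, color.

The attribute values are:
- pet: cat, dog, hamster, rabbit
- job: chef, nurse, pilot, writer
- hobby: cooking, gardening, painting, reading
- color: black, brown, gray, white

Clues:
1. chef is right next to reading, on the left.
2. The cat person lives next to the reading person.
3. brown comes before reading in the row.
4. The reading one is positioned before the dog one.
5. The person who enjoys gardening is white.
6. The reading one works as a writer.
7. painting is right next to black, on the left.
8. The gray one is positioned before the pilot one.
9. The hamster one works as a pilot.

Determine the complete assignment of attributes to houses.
Solution:

House | Pet | Job | Hobby | Color
---------------------------------
  1   | cat | chef | painting | brown
  2   | rabbit | writer | reading | black
  3   | dog | nurse | cooking | gray
  4   | hamster | pilot | gardening | white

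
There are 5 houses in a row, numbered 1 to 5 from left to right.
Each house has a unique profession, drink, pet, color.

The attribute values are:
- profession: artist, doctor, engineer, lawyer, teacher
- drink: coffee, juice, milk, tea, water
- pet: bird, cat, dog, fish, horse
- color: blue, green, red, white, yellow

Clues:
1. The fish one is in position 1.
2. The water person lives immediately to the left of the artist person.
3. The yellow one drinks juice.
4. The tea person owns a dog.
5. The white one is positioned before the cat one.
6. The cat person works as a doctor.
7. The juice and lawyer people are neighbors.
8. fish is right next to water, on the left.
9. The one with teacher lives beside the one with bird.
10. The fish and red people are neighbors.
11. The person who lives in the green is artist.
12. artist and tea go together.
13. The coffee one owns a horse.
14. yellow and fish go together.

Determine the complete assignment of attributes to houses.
Solution:

House | Profession | Drink | Pet | Color
----------------------------------------
  1   | teacher | juice | fish | yellow
  2   | lawyer | water | bird | red
  3   | artist | tea | dog | green
  4   | engineer | coffee | horse | white
  5   | doctor | milk | cat | blue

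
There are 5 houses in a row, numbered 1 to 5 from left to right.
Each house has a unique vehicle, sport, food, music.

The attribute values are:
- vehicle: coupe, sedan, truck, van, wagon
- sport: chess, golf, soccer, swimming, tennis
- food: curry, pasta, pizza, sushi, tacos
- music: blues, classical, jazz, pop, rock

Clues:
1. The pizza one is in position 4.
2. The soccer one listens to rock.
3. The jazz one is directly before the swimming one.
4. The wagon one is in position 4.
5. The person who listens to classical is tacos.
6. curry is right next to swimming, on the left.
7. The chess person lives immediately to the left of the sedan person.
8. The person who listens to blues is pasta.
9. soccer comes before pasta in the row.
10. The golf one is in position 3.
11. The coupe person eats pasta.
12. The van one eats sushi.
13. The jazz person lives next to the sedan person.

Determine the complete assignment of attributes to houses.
Solution:

House | Vehicle | Sport | Food | Music
--------------------------------------
  1   | truck | chess | curry | jazz
  2   | sedan | swimming | tacos | classical
  3   | van | golf | sushi | pop
  4   | wagon | soccer | pizza | rock
  5   | coupe | tennis | pasta | blues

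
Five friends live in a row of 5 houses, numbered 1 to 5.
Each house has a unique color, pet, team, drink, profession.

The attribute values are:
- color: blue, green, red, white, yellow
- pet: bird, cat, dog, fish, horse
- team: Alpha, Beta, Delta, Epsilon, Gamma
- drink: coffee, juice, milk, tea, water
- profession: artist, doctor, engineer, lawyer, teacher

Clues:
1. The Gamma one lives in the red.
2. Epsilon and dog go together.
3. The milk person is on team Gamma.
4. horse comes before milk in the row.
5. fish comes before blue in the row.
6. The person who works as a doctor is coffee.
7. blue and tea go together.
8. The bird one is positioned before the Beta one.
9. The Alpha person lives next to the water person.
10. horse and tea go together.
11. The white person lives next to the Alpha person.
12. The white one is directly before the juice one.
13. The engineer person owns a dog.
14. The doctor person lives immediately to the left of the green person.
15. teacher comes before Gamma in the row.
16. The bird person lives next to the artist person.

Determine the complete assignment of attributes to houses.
Solution:

House | Color | Pet | Team | Drink | Profession
-----------------------------------------------
  1   | white | bird | Delta | coffee | doctor
  2   | green | fish | Alpha | juice | artist
  3   | yellow | dog | Epsilon | water | engineer
  4   | blue | horse | Beta | tea | teacher
  5   | red | cat | Gamma | milk | lawyer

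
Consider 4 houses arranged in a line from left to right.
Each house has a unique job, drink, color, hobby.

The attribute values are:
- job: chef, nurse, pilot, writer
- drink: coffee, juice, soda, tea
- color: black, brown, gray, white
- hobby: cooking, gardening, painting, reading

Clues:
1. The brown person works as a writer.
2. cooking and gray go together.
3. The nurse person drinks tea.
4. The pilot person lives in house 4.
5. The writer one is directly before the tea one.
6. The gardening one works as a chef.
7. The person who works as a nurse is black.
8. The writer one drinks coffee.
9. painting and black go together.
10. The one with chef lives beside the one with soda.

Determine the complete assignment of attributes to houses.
Solution:

House | Job | Drink | Color | Hobby
-----------------------------------
  1   | writer | coffee | brown | reading
  2   | nurse | tea | black | painting
  3   | chef | juice | white | gardening
  4   | pilot | soda | gray | cooking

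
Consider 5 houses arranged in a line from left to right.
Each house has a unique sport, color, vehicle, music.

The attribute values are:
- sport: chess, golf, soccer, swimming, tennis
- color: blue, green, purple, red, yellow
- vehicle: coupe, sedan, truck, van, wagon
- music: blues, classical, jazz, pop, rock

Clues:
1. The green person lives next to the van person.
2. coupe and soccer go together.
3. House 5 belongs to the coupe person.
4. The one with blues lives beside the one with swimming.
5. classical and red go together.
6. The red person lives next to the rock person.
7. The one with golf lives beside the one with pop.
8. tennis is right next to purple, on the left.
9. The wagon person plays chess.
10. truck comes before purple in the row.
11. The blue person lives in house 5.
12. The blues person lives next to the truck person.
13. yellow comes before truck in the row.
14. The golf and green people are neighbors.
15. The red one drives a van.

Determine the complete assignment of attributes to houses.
Solution:

House | Sport | Color | Vehicle | Music
---------------------------------------
  1   | golf | yellow | sedan | blues
  2   | swimming | green | truck | pop
  3   | tennis | red | van | classical
  4   | chess | purple | wagon | rock
  5   | soccer | blue | coupe | jazz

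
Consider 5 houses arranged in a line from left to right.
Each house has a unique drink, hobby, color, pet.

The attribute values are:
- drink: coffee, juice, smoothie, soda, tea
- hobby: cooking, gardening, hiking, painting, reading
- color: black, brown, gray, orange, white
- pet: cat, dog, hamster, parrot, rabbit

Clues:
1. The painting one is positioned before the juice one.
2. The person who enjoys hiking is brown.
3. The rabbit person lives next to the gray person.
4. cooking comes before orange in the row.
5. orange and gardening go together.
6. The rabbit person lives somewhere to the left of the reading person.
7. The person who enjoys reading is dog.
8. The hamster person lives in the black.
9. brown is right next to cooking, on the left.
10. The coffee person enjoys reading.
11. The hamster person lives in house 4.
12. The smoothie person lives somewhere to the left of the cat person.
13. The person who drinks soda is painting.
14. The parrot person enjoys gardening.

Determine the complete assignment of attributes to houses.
Solution:

House | Drink | Hobby | Color | Pet
-----------------------------------
  1   | smoothie | hiking | brown | rabbit
  2   | tea | cooking | gray | cat
  3   | coffee | reading | white | dog
  4   | soda | painting | black | hamster
  5   | juice | gardening | orange | parrot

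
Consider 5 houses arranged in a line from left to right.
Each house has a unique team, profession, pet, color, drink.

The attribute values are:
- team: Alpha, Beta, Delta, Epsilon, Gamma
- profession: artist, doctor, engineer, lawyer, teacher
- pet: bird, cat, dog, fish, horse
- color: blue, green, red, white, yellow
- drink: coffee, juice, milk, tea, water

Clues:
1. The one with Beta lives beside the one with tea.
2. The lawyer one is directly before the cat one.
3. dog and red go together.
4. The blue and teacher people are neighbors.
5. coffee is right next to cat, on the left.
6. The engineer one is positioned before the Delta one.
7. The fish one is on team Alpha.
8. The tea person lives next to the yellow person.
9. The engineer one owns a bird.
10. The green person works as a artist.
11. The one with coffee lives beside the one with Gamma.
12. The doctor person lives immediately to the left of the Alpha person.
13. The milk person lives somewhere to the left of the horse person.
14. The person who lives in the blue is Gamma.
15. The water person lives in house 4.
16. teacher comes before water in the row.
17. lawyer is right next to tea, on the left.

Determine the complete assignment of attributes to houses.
Solution:

House | Team | Profession | Pet | Color | Drink
-----------------------------------------------
  1   | Beta | lawyer | dog | red | coffee
  2   | Gamma | doctor | cat | blue | tea
  3   | Alpha | teacher | fish | yellow | milk
  4   | Epsilon | engineer | bird | white | water
  5   | Delta | artist | horse | green | juice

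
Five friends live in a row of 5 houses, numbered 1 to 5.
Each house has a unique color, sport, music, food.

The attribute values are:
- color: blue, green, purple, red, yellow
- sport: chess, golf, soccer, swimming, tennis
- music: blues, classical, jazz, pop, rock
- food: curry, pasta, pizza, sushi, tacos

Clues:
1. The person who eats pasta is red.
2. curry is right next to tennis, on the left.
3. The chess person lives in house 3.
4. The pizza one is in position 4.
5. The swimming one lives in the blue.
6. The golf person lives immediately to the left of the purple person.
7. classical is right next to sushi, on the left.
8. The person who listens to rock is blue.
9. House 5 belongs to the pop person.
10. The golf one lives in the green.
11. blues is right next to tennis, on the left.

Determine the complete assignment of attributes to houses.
Solution:

House | Color | Sport | Music | Food
------------------------------------
  1   | green | golf | blues | curry
  2   | purple | tennis | classical | tacos
  3   | yellow | chess | jazz | sushi
  4   | blue | swimming | rock | pizza
  5   | red | soccer | pop | pasta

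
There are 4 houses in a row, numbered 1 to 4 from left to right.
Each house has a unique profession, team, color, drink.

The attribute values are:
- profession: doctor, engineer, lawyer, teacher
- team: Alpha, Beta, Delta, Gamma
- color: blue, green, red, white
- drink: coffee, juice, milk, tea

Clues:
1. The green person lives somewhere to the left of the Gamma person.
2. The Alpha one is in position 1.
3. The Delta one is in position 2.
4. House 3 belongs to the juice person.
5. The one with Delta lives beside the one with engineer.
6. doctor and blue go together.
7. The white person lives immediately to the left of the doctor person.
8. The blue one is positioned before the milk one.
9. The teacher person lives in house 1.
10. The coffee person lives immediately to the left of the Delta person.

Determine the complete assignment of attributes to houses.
Solution:

House | Profession | Team | Color | Drink
-----------------------------------------
  1   | teacher | Alpha | white | coffee
  2   | doctor | Delta | blue | tea
  3   | engineer | Beta | green | juice
  4   | lawyer | Gamma | red | milk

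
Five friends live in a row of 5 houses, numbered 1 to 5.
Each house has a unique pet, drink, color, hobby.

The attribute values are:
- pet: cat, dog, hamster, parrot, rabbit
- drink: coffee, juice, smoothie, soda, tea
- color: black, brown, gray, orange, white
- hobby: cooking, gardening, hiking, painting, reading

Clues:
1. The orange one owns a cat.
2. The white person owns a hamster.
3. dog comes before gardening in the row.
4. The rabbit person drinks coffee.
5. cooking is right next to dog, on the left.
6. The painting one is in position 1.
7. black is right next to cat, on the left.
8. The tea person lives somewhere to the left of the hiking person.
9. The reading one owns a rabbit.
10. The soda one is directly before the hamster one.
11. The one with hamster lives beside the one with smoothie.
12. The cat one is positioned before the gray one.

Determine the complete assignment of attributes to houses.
Solution:

House | Pet | Drink | Color | Hobby
-----------------------------------
  1   | parrot | soda | brown | painting
  2   | hamster | tea | white | cooking
  3   | dog | smoothie | black | hiking
  4   | cat | juice | orange | gardening
  5   | rabbit | coffee | gray | reading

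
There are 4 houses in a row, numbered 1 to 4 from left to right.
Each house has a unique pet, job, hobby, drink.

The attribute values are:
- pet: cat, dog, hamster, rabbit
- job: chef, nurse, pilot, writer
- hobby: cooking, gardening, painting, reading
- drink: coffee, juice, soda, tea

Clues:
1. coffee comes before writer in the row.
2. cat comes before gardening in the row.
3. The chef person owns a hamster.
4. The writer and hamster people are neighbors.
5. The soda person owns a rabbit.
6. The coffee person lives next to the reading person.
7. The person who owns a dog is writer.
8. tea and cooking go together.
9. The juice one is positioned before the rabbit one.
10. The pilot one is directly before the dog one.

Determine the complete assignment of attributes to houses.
Solution:

House | Pet | Job | Hobby | Drink
---------------------------------
  1   | cat | pilot | painting | coffee
  2   | dog | writer | reading | juice
  3   | hamster | chef | cooking | tea
  4   | rabbit | nurse | gardening | soda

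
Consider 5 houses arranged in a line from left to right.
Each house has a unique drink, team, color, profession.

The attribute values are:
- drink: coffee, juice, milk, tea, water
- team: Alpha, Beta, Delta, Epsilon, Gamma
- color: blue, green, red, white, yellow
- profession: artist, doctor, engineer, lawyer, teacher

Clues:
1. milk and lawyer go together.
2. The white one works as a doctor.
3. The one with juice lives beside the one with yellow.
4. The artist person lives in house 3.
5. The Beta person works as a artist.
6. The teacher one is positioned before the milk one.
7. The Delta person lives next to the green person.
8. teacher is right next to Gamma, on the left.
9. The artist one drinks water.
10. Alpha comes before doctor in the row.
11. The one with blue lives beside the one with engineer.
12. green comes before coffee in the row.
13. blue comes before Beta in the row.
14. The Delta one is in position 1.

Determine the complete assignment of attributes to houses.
Solution:

House | Drink | Team | Color | Profession
-----------------------------------------
  1   | tea | Delta | blue | teacher
  2   | juice | Gamma | green | engineer
  3   | water | Beta | yellow | artist
  4   | milk | Alpha | red | lawyer
  5   | coffee | Epsilon | white | doctor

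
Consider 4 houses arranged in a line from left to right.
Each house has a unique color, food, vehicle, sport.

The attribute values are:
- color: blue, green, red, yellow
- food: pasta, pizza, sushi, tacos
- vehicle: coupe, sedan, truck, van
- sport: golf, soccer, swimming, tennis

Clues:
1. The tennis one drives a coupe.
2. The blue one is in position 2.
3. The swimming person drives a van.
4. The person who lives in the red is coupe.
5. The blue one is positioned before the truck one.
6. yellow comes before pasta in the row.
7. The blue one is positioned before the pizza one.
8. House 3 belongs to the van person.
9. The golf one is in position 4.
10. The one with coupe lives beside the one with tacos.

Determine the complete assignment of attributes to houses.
Solution:

House | Color | Food | Vehicle | Sport
--------------------------------------
  1   | red | sushi | coupe | tennis
  2   | blue | tacos | sedan | soccer
  3   | yellow | pizza | van | swimming
  4   | green | pasta | truck | golf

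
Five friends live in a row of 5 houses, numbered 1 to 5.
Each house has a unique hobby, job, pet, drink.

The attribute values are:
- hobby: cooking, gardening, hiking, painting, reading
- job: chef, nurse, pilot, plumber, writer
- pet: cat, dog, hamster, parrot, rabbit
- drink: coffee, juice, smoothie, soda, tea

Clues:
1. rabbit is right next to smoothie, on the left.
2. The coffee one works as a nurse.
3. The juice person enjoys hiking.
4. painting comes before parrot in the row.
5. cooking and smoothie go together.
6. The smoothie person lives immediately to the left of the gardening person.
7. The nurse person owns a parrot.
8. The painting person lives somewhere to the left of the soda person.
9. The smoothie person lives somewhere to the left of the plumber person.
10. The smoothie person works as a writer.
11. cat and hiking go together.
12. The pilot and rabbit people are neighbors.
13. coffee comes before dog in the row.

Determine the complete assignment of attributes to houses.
Solution:

House | Hobby | Job | Pet | Drink
---------------------------------
  1   | hiking | pilot | cat | juice
  2   | painting | chef | rabbit | tea
  3   | cooking | writer | hamster | smoothie
  4   | gardening | nurse | parrot | coffee
  5   | reading | plumber | dog | soda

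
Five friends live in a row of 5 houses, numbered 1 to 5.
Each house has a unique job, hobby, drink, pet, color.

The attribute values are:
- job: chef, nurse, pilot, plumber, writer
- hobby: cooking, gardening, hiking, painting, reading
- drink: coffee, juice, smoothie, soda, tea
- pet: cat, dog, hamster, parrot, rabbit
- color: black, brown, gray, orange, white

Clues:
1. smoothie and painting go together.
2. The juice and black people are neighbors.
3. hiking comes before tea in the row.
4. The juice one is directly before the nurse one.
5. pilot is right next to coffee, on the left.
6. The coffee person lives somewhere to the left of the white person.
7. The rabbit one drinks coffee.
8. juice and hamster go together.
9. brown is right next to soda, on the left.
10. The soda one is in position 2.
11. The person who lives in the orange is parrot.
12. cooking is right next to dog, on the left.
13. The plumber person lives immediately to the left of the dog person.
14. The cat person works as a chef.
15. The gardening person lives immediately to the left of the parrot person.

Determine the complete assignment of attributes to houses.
Solution:

House | Job | Hobby | Drink | Pet | Color
-----------------------------------------
  1   | plumber | cooking | juice | hamster | brown
  2   | nurse | gardening | soda | dog | black
  3   | pilot | painting | smoothie | parrot | orange
  4   | writer | hiking | coffee | rabbit | gray
  5   | chef | reading | tea | cat | white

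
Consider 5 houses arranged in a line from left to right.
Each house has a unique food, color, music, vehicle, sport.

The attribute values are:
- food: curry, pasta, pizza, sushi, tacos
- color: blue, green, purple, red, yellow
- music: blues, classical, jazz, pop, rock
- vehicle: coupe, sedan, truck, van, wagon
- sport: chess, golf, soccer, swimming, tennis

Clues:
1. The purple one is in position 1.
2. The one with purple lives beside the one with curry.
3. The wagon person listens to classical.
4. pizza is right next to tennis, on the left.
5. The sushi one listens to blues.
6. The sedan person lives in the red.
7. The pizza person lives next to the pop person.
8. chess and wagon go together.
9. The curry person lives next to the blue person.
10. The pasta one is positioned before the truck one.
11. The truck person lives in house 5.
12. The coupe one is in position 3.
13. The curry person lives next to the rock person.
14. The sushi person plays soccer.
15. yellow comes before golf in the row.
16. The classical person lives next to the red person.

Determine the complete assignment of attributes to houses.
Solution:

House | Food | Color | Music | Vehicle | Sport
----------------------------------------------
  1   | pizza | purple | classical | wagon | chess
  2   | curry | red | pop | sedan | tennis
  3   | pasta | blue | rock | coupe | swimming
  4   | sushi | yellow | blues | van | soccer
  5   | tacos | green | jazz | truck | golf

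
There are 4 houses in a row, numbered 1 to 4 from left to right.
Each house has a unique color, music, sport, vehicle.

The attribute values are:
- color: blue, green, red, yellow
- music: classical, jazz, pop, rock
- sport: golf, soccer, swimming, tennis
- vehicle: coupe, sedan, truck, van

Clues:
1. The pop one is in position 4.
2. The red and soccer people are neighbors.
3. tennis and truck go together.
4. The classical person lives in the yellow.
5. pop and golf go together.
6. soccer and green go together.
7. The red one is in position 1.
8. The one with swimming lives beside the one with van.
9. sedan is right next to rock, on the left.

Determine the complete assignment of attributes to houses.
Solution:

House | Color | Music | Sport | Vehicle
---------------------------------------
  1   | red | jazz | swimming | sedan
  2   | green | rock | soccer | van
  3   | yellow | classical | tennis | truck
  4   | blue | pop | golf | coupe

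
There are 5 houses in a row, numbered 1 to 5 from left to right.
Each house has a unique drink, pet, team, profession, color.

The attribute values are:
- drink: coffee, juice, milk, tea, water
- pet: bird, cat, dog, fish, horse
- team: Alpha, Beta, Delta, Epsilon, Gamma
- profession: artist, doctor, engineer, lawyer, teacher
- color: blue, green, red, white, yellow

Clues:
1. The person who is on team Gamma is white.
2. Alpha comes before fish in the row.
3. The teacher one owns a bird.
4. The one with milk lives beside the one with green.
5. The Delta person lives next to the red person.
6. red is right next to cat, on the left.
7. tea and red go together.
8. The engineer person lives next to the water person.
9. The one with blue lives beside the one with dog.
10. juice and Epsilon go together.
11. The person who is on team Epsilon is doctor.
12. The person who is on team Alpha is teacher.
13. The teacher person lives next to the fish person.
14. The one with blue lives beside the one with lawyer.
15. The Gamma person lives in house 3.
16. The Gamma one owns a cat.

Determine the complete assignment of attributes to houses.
Solution:

House | Drink | Pet | Team | Profession | Color
-----------------------------------------------
  1   | coffee | horse | Delta | artist | blue
  2   | tea | dog | Beta | lawyer | red
  3   | milk | cat | Gamma | engineer | white
  4   | water | bird | Alpha | teacher | green
  5   | juice | fish | Epsilon | doctor | yellow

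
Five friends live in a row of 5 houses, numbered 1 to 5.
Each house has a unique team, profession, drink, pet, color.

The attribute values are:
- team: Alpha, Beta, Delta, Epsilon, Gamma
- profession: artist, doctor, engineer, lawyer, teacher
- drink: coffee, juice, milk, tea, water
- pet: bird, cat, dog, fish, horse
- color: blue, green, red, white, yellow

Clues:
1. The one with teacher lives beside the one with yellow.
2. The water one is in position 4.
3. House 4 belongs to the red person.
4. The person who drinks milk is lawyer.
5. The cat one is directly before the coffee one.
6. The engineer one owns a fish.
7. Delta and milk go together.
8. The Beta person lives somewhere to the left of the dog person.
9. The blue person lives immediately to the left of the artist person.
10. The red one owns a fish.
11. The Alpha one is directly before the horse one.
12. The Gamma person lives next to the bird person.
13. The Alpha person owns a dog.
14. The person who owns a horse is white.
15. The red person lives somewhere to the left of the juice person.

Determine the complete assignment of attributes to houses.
Solution:

House | Team | Profession | Drink | Pet | Color
-----------------------------------------------
  1   | Beta | teacher | tea | cat | blue
  2   | Alpha | artist | coffee | dog | yellow
  3   | Delta | lawyer | milk | horse | white
  4   | Gamma | engineer | water | fish | red
  5   | Epsilon | doctor | juice | bird | green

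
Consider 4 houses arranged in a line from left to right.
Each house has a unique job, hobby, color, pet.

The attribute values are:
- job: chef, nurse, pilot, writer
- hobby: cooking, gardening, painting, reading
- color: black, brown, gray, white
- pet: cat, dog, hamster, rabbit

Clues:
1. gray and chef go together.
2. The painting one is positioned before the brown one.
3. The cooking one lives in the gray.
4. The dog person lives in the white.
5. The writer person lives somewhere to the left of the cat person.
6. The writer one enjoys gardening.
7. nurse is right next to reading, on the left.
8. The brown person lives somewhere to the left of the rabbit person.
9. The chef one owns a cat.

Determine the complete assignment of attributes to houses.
Solution:

House | Job | Hobby | Color | Pet
---------------------------------
  1   | nurse | painting | white | dog
  2   | pilot | reading | brown | hamster
  3   | writer | gardening | black | rabbit
  4   | chef | cooking | gray | cat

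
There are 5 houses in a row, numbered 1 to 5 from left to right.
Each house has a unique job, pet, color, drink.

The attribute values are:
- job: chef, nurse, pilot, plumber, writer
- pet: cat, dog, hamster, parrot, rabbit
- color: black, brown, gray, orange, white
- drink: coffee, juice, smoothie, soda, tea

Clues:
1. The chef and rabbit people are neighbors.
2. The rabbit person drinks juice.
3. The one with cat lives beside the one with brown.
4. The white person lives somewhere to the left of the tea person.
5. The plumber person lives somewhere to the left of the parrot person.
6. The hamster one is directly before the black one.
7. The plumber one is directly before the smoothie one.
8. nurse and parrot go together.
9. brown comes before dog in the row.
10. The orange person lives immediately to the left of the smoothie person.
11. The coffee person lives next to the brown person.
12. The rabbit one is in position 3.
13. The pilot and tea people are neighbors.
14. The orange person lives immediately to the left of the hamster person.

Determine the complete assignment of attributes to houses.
Solution:

House | Job | Pet | Color | Drink
---------------------------------
  1   | plumber | cat | orange | coffee
  2   | chef | hamster | brown | smoothie
  3   | writer | rabbit | black | juice
  4   | pilot | dog | white | soda
  5   | nurse | parrot | gray | tea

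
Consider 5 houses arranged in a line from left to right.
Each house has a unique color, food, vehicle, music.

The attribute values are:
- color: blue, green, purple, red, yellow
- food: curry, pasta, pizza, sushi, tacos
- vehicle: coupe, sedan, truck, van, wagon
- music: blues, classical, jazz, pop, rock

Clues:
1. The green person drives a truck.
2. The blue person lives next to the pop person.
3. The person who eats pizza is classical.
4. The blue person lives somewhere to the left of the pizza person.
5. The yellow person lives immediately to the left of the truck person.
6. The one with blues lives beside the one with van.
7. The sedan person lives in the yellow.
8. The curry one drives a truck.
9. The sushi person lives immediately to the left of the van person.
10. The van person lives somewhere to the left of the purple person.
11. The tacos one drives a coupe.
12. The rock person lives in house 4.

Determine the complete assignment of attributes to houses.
Solution:

House | Color | Food | Vehicle | Music
--------------------------------------
  1   | blue | sushi | wagon | blues
  2   | red | pasta | van | pop
  3   | yellow | pizza | sedan | classical
  4   | green | curry | truck | rock
  5   | purple | tacos | coupe | jazz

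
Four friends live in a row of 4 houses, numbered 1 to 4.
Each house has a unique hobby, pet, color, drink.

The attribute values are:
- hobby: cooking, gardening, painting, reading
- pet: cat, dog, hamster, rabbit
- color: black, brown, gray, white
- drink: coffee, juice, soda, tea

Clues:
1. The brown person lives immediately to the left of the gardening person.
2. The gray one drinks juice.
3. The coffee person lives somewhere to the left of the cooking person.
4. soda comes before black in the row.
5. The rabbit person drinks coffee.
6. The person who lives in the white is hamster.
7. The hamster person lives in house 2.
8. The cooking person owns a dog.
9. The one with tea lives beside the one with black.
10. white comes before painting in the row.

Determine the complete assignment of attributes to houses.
Solution:

House | Hobby | Pet | Color | Drink
-----------------------------------
  1   | reading | cat | brown | soda
  2   | gardening | hamster | white | tea
  3   | painting | rabbit | black | coffee
  4   | cooking | dog | gray | juice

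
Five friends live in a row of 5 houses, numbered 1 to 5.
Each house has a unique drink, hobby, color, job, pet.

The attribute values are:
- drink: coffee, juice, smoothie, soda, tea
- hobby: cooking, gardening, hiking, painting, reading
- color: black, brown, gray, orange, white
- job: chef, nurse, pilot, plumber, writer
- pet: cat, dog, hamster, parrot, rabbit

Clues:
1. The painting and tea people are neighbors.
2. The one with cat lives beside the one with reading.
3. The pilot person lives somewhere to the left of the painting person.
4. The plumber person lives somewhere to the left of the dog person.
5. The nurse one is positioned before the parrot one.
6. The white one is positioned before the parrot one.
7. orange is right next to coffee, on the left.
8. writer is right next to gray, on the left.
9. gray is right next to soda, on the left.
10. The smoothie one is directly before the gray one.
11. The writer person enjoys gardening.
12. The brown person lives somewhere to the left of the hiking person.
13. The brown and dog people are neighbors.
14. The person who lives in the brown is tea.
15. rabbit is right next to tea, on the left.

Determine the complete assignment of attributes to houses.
Solution:

House | Drink | Hobby | Color | Job | Pet
-----------------------------------------
  1   | smoothie | gardening | orange | writer | cat
  2   | coffee | reading | gray | pilot | hamster
  3   | soda | painting | white | nurse | rabbit
  4   | tea | cooking | brown | plumber | parrot
  5   | juice | hiking | black | chef | dog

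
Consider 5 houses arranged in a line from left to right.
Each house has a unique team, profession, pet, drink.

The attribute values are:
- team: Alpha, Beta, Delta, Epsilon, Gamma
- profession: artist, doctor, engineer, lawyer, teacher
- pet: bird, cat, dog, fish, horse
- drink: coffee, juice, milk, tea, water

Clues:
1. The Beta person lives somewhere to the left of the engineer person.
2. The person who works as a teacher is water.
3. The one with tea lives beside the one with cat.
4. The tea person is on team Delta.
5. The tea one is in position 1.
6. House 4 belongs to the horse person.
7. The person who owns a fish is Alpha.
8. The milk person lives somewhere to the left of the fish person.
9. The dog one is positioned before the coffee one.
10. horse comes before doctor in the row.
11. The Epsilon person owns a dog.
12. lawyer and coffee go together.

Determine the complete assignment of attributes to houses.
Solution:

House | Team | Profession | Pet | Drink
---------------------------------------
  1   | Delta | artist | bird | tea
  2   | Beta | teacher | cat | water
  3   | Epsilon | engineer | dog | milk
  4   | Gamma | lawyer | horse | coffee
  5   | Alpha | doctor | fish | juice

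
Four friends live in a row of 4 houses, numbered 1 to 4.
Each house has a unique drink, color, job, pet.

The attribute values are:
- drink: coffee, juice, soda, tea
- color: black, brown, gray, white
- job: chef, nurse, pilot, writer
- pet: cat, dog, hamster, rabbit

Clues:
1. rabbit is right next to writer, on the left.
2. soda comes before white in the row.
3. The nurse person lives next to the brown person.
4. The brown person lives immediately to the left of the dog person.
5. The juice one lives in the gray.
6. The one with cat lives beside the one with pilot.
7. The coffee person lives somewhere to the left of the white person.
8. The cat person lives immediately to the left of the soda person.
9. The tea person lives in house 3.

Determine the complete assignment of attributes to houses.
Solution:

House | Drink | Color | Job | Pet
---------------------------------
  1   | coffee | black | nurse | cat
  2   | soda | brown | pilot | rabbit
  3   | tea | white | writer | dog
  4   | juice | gray | chef | hamster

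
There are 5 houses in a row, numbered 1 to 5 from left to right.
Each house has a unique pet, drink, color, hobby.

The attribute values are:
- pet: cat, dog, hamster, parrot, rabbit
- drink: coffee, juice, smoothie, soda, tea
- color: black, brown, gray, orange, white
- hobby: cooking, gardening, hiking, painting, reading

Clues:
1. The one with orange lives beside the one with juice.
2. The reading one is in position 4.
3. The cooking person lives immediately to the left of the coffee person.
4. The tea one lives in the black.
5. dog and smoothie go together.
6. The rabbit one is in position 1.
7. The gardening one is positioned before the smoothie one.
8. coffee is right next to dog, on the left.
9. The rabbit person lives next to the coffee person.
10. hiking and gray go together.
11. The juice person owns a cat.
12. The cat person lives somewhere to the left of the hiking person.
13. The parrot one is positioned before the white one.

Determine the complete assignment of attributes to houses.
Solution:

House | Pet | Drink | Color | Hobby
-----------------------------------
  1   | rabbit | tea | black | cooking
  2   | parrot | coffee | brown | gardening
  3   | dog | smoothie | orange | painting
  4   | cat | juice | white | reading
  5   | hamster | soda | gray | hiking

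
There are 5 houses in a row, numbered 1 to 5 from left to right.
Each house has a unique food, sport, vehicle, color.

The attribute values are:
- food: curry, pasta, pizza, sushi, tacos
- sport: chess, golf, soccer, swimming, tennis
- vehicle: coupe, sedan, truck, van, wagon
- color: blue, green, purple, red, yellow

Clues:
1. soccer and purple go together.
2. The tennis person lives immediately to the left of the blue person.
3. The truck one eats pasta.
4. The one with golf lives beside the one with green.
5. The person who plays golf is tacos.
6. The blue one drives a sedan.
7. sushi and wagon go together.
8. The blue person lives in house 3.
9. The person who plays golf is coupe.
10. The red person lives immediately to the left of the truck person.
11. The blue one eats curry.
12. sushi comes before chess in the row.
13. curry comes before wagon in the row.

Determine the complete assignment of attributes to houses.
Solution:

House | Food | Sport | Vehicle | Color
--------------------------------------
  1   | tacos | golf | coupe | red
  2   | pasta | tennis | truck | green
  3   | curry | swimming | sedan | blue
  4   | sushi | soccer | wagon | purple
  5   | pizza | chess | van | yellow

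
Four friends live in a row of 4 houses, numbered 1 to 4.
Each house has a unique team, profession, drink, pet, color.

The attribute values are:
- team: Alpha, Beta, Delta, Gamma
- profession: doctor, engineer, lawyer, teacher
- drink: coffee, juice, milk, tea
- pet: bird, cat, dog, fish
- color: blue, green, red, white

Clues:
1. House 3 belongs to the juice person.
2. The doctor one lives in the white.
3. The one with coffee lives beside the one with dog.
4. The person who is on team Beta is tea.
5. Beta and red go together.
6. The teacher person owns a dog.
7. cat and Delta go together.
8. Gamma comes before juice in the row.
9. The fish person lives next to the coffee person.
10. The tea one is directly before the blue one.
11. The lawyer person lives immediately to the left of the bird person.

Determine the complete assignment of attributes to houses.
Solution:

House | Team | Profession | Drink | Pet | Color
-----------------------------------------------
  1   | Beta | lawyer | tea | fish | red
  2   | Gamma | engineer | coffee | bird | blue
  3   | Alpha | teacher | juice | dog | green
  4   | Delta | doctor | milk | cat | white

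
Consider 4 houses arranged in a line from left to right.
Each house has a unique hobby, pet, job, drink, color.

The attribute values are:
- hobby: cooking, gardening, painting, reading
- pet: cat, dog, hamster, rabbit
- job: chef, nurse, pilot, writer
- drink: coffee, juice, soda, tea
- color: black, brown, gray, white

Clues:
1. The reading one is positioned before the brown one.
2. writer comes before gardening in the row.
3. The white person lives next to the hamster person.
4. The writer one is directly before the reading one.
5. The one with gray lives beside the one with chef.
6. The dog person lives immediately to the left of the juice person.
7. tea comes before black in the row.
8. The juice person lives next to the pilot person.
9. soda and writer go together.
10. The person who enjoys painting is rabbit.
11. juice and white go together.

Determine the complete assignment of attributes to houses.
Solution:

House | Hobby | Pet | Job | Drink | Color
-----------------------------------------
  1   | cooking | dog | writer | soda | gray
  2   | reading | cat | chef | juice | white
  3   | gardening | hamster | pilot | tea | brown
  4   | painting | rabbit | nurse | coffee | black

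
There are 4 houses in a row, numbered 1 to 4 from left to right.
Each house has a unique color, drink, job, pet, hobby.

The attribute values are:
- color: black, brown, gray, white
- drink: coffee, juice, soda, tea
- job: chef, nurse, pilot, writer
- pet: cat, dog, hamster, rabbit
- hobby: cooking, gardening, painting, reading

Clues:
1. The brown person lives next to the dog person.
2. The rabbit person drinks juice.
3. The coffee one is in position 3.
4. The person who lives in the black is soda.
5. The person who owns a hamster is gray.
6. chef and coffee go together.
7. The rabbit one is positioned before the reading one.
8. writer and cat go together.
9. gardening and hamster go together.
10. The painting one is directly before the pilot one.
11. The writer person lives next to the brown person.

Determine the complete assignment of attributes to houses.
Solution:

House | Color | Drink | Job | Pet | Hobby
-----------------------------------------
  1   | black | soda | writer | cat | painting
  2   | brown | juice | pilot | rabbit | cooking
  3   | white | coffee | chef | dog | reading
  4   | gray | tea | nurse | hamster | gardening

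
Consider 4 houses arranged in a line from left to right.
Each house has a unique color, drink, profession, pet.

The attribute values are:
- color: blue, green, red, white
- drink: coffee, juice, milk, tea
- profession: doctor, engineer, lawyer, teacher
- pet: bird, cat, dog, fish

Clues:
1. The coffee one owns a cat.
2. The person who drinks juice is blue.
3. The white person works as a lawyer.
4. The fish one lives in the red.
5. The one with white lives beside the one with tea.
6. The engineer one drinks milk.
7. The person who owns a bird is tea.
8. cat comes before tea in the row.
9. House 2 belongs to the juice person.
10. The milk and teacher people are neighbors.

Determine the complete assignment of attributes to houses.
Solution:

House | Color | Drink | Profession | Pet
----------------------------------------
  1   | red | milk | engineer | fish
  2   | blue | juice | teacher | dog
  3   | white | coffee | lawyer | cat
  4   | green | tea | doctor | bird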